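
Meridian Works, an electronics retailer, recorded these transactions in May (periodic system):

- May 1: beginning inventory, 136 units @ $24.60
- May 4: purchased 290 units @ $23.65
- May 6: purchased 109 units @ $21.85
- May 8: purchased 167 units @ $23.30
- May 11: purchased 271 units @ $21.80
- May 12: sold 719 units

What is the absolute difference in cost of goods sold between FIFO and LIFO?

$599.10

FIFO COGS: 136 @ $24.60 + 290 @ $23.65 + 109 @ $21.85 + 167 @ $23.30 + 17 @ $21.80 = $16,847.45
LIFO COGS: 271 @ $21.80 + 167 @ $23.30 + 109 @ $21.85 + 172 @ $23.65 = $16,248.35
Difference = |$16,847.45 − $16,248.35| = $599.10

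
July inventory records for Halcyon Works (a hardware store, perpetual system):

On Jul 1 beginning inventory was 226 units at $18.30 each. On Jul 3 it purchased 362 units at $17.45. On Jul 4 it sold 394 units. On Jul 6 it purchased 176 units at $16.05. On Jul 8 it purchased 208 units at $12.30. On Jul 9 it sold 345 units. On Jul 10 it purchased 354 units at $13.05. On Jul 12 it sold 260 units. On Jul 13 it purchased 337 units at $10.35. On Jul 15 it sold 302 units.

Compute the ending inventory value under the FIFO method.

Ending inventory = $3,814.20

Jul 4, 394 sold [FIFO — oldest first]: 226 @ $18.30 + 168 @ $17.45 = $7,067.40
Jul 9, 345 sold [FIFO — oldest first]: 194 @ $17.45 + 151 @ $16.05 = $5,808.85
Jul 12, 260 sold [FIFO — oldest first]: 25 @ $16.05 + 208 @ $12.30 + 27 @ $13.05 = $3,312.00
Jul 15, 302 sold [FIFO — oldest first]: 302 @ $13.05 = $3,941.10
Total COGS = $7,067.40 + $5,808.85 + $3,312.00 + $3,941.10 = $20,129.35
Ending inventory: 25 @ $13.05 + 337 @ $10.35 = $3,814.20
Check: goods available $23,943.55 = COGS $20,129.35 + ending $3,814.20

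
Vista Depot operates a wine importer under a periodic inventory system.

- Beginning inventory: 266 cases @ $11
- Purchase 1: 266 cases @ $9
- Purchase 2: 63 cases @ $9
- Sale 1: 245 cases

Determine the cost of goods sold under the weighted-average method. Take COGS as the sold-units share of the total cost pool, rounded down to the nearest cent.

COGS = $2,424.05

Sale 1, sell 245: 245/595 × $5,887.00 → $2,424.05
Ending inventory (cost pool remaining) = $3,462.95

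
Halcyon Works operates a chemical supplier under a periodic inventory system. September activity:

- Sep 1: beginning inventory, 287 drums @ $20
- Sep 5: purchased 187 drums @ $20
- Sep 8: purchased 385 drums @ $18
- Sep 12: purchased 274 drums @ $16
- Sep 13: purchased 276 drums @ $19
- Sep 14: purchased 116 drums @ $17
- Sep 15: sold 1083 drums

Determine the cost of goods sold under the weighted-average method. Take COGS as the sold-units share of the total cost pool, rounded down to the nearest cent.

COGS = $19,891.69

Sep 15, sell 1083: 1083/1525 × $28,010.00 → $19,891.69
Ending inventory (cost pool remaining) = $8,118.31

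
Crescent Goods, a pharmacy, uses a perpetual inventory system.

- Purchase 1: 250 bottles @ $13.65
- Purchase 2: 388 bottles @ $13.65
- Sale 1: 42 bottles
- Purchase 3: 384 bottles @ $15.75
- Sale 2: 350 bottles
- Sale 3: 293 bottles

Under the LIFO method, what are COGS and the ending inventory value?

Sale 1 (42) [LIFO — newest first]: 42 @ $13.65 = $573.30
Sale 2 (350) [LIFO — newest first]: 350 @ $15.75 = $5,512.50
Sale 3 (293) [LIFO — newest first]: 34 @ $15.75 + 259 @ $13.65 = $4,070.85
Total COGS = $573.30 + $5,512.50 + $4,070.85 = $10,156.65
Ending inventory: 250 @ $13.65 + 87 @ $13.65 = $4,600.05

COGS = $10,156.65; ending inventory = $4,600.05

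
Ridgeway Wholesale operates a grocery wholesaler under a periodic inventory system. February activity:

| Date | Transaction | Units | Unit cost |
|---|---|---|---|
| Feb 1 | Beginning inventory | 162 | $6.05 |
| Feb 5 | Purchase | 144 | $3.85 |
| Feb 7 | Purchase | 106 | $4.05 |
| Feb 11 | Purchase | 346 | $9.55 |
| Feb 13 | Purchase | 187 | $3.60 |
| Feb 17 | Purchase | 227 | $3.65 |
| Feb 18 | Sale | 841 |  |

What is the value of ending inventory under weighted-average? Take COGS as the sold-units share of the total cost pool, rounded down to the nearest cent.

Ending inventory = $1,911.97

Feb 18, sell 841: 841/1172 × $6,769.85 → $4,857.88
Ending inventory (cost pool remaining) = $1,911.97
Check: goods available $6,769.85 = COGS $4,857.88 + ending $1,911.97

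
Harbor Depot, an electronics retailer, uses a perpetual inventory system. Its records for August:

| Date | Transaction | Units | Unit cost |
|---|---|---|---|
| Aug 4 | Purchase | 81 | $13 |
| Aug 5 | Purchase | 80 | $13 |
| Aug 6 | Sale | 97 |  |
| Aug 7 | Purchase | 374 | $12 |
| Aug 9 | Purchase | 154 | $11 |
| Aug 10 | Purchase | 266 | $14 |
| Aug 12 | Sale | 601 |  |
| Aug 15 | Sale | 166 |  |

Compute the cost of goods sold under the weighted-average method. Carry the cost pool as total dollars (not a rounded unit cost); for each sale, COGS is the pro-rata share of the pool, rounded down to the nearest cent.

After Aug 4: 81 on hand, pool $1,053.00 (≈ $13.0000 each)
After Aug 5: 161 on hand, pool $2,093.00 (≈ $13.0000 each)
Aug 6, sell 97: 97/161 × $2,093.00 → $1,261.00
After Aug 7: 438 on hand, pool $5,320.00 (≈ $12.1461 each)
After Aug 9: 592 on hand, pool $7,014.00 (≈ $11.8480 each)
After Aug 10: 858 on hand, pool $10,738.00 (≈ $12.5152 each)
Aug 12, sell 601: 601/858 × $10,738.00 → $7,521.60
Aug 15, sell 166: 166/257 × $3,216.40 → $2,077.51
Total COGS = $1,261.00 + $7,521.60 + $2,077.51 = $10,860.11
Ending inventory (cost pool remaining) = $1,138.89
Check: goods available $11,999.00 = COGS $10,860.11 + ending $1,138.89

COGS = $10,860.11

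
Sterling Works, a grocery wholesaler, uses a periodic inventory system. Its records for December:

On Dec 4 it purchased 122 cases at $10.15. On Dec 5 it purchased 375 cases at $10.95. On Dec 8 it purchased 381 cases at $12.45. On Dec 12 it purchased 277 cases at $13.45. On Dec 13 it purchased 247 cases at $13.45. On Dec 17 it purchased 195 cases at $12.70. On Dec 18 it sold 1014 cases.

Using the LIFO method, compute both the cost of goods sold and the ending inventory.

COGS = $13,197.05; ending inventory = $6,415.25

Dec 18, 1014 sold [LIFO — newest first]: 195 @ $12.70 + 247 @ $13.45 + 277 @ $13.45 + 295 @ $12.45 = $13,197.05
Ending inventory: 122 @ $10.15 + 375 @ $10.95 + 86 @ $12.45 = $6,415.25
Check: goods available $19,612.30 = COGS $13,197.05 + ending $6,415.25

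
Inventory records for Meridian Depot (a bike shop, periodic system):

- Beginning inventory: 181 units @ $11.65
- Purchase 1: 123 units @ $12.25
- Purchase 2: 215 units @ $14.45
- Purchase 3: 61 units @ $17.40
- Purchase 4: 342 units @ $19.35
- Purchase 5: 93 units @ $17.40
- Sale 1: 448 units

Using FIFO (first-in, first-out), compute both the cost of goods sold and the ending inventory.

Sale 1 (448) [FIFO — oldest first]: 181 @ $11.65 + 123 @ $12.25 + 144 @ $14.45 = $5,696.20
Ending inventory: 71 @ $14.45 + 61 @ $17.40 + 342 @ $19.35 + 93 @ $17.40 = $10,323.25

COGS = $5,696.20; ending inventory = $10,323.25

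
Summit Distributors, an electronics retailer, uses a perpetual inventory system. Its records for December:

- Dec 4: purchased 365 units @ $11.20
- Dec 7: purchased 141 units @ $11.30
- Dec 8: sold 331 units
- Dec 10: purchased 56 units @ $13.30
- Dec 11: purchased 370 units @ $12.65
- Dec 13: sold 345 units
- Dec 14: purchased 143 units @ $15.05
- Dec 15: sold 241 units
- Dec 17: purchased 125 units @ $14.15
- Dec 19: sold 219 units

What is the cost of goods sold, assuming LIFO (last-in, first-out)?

Dec 8, 331 sold [LIFO — newest first]: 141 @ $11.30 + 190 @ $11.20 = $3,721.30
Dec 13, 345 sold [LIFO — newest first]: 345 @ $12.65 = $4,364.25
Dec 15, 241 sold [LIFO — newest first]: 143 @ $15.05 + 25 @ $12.65 + 56 @ $13.30 + 17 @ $11.20 = $3,403.60
Dec 19, 219 sold [LIFO — newest first]: 125 @ $14.15 + 94 @ $11.20 = $2,821.55
Total COGS = $3,721.30 + $4,364.25 + $3,403.60 + $2,821.55 = $14,310.70
Ending inventory: 64 @ $11.20 = $716.80
Check: goods available $15,027.50 = COGS $14,310.70 + ending $716.80

COGS = $14,310.70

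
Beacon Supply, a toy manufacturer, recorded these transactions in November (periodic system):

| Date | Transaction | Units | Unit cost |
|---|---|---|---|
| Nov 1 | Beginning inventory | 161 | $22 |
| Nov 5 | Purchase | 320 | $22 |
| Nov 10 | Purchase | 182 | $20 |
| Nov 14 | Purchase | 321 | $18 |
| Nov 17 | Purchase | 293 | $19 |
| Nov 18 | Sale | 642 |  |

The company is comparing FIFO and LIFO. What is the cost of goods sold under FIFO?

FIFO COGS: 161 @ $22 + 320 @ $22 + 161 @ $20 = $13,802
LIFO COGS: 293 @ $19 + 321 @ $18 + 28 @ $20 = $11,905

COGS = $13,802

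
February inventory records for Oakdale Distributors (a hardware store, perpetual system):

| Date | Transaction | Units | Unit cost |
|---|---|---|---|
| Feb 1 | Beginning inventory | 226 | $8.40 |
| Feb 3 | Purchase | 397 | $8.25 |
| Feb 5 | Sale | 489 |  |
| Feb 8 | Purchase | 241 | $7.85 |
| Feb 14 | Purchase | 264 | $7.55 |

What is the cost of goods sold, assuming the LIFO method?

COGS = $4,048.05

Feb 5, 489 sold [LIFO — newest first]: 397 @ $8.25 + 92 @ $8.40 = $4,048.05
Ending inventory: 134 @ $8.40 + 241 @ $7.85 + 264 @ $7.55 = $5,010.65
Check: goods available $9,058.70 = COGS $4,048.05 + ending $5,010.65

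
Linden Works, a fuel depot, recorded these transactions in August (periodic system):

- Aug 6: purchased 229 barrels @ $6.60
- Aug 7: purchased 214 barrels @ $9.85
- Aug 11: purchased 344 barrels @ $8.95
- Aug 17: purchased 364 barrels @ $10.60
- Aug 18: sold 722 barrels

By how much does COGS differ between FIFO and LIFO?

FIFO COGS: 229 @ $6.60 + 214 @ $9.85 + 279 @ $8.95 = $6,116.35
LIFO COGS: 364 @ $10.60 + 344 @ $8.95 + 14 @ $9.85 = $7,075.10
Difference = |$6,116.35 − $7,075.10| = $958.75

$958.75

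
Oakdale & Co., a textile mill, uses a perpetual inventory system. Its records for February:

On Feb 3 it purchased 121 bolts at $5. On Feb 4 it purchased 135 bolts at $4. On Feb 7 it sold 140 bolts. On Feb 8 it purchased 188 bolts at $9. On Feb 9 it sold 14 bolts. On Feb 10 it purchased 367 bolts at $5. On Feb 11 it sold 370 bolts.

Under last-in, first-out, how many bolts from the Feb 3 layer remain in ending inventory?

116

Feb 7, 140 sold [LIFO — newest first]: 135 @ $4 + 5 @ $5 = $565
Feb 9, 14 sold [LIFO — newest first]: 14 @ $9 = $126
Feb 11, 370 sold [LIFO — newest first]: 367 @ $5 + 3 @ $9 = $1,862
Total COGS = $565 + $126 + $1,862 = $2,553
Ending inventory: 116 @ $5 + 171 @ $9 = $2,119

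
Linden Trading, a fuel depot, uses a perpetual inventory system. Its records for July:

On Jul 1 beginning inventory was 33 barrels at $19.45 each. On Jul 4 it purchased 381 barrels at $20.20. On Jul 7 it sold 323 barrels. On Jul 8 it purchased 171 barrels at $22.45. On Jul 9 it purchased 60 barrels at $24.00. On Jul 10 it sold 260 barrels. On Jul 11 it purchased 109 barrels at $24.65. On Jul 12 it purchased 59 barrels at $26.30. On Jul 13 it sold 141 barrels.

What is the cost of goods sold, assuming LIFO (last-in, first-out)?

Jul 7, 323 sold [LIFO — newest first]: 323 @ $20.20 = $6,524.60
Jul 10, 260 sold [LIFO — newest first]: 60 @ $24.00 + 171 @ $22.45 + 29 @ $20.20 = $5,864.75
Jul 13, 141 sold [LIFO — newest first]: 59 @ $26.30 + 82 @ $24.65 = $3,573.00
Total COGS = $6,524.60 + $5,864.75 + $3,573.00 = $15,962.35
Ending inventory: 33 @ $19.45 + 29 @ $20.20 + 27 @ $24.65 = $1,893.20

COGS = $15,962.35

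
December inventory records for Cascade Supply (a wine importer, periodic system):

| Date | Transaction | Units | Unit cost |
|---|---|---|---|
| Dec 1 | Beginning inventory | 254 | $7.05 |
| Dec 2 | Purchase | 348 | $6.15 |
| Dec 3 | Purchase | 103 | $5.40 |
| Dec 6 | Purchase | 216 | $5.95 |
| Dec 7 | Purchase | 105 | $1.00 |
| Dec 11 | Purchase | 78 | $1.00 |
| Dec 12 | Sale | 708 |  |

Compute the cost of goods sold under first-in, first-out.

Dec 12, 708 sold [FIFO — oldest first]: 254 @ $7.05 + 348 @ $6.15 + 103 @ $5.40 + 3 @ $5.95 = $4,504.95
Ending inventory: 213 @ $5.95 + 105 @ $1.00 + 78 @ $1.00 = $1,450.35

COGS = $4,504.95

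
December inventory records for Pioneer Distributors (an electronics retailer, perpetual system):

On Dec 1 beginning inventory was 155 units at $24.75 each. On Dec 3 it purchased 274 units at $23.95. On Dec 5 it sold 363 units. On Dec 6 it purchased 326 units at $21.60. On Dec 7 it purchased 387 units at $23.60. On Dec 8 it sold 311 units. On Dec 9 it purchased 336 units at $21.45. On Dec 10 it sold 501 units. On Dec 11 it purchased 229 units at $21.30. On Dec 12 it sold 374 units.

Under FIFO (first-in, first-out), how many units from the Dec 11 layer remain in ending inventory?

158

Dec 5, 363 sold [FIFO — oldest first]: 155 @ $24.75 + 208 @ $23.95 = $8,817.85
Dec 8, 311 sold [FIFO — oldest first]: 66 @ $23.95 + 245 @ $21.60 = $6,872.70
Dec 10, 501 sold [FIFO — oldest first]: 81 @ $21.60 + 387 @ $23.60 + 33 @ $21.45 = $11,590.65
Dec 12, 374 sold [FIFO — oldest first]: 303 @ $21.45 + 71 @ $21.30 = $8,011.65
Total COGS = $8,817.85 + $6,872.70 + $11,590.65 + $8,011.65 = $35,292.85
Ending inventory: 158 @ $21.30 = $3,365.40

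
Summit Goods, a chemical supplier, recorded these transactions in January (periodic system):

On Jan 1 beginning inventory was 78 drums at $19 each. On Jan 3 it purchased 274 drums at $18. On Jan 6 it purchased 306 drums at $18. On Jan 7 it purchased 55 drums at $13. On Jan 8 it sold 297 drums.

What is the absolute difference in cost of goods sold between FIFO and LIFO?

FIFO COGS: 78 @ $19 + 219 @ $18 = $5,424
LIFO COGS: 55 @ $13 + 242 @ $18 = $5,071
Difference = |$5,424 − $5,071| = $353

$353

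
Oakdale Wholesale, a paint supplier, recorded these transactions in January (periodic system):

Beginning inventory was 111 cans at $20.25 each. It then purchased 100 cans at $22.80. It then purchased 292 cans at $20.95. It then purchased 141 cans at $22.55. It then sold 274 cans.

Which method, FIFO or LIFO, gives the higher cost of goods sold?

LIFO

FIFO COGS: 111 @ $20.25 + 100 @ $22.80 + 63 @ $20.95 = $5,847.60
LIFO COGS: 141 @ $22.55 + 133 @ $20.95 = $5,965.90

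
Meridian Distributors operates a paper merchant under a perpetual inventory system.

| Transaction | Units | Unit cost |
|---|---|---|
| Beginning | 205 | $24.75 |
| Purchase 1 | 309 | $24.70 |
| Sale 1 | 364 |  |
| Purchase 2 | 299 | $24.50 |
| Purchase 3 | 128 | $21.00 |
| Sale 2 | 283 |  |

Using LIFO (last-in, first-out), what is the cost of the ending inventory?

Ending inventory = $7,240.50

Sale 1 (364) [LIFO — newest first]: 309 @ $24.70 + 55 @ $24.75 = $8,993.55
Sale 2 (283) [LIFO — newest first]: 128 @ $21.00 + 155 @ $24.50 = $6,485.50
Total COGS = $8,993.55 + $6,485.50 = $15,479.05
Ending inventory: 150 @ $24.75 + 144 @ $24.50 = $7,240.50
Check: goods available $22,719.55 = COGS $15,479.05 + ending $7,240.50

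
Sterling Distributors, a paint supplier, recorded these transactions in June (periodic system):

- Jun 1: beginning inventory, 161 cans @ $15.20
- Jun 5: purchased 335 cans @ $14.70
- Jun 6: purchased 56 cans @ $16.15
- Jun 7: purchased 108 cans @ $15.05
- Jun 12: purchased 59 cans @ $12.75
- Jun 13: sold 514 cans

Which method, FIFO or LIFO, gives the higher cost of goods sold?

FIFO

FIFO COGS: 161 @ $15.20 + 335 @ $14.70 + 18 @ $16.15 = $7,662.40
LIFO COGS: 59 @ $12.75 + 108 @ $15.05 + 56 @ $16.15 + 291 @ $14.70 = $7,559.75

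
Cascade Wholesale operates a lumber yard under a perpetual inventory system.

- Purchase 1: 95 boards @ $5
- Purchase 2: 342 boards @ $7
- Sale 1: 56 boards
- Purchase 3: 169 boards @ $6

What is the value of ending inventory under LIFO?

Ending inventory = $3,491

Sale 1 (56) [LIFO — newest first]: 56 @ $7 = $392
Ending inventory: 95 @ $5 + 286 @ $7 + 169 @ $6 = $3,491
Check: goods available $3,883 = COGS $392 + ending $3,491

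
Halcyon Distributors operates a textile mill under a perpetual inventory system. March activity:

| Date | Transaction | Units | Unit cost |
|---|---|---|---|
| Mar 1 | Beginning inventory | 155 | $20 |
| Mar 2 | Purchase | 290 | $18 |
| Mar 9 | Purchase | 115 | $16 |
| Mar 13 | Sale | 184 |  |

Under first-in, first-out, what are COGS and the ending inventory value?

Mar 13, 184 sold [FIFO — oldest first]: 155 @ $20 + 29 @ $18 = $3,622
Ending inventory: 261 @ $18 + 115 @ $16 = $6,538

COGS = $3,622; ending inventory = $6,538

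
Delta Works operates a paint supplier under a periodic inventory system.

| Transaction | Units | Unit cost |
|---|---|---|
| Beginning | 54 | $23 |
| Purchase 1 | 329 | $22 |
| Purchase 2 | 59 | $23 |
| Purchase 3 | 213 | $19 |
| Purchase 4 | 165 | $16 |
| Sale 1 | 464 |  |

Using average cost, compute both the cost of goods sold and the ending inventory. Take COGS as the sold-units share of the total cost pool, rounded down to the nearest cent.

Sale 1, sell 464: 464/820 × $16,524.00 → $9,350.16
Ending inventory (cost pool remaining) = $7,173.84

COGS = $9,350.16; ending inventory = $7,173.84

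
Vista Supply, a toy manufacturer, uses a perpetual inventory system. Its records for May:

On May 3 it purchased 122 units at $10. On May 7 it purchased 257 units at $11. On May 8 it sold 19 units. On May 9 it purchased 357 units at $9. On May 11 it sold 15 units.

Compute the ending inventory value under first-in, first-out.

Ending inventory = $6,920

May 8, 19 sold [FIFO — oldest first]: 19 @ $10 = $190
May 11, 15 sold [FIFO — oldest first]: 15 @ $10 = $150
Total COGS = $190 + $150 = $340
Ending inventory: 88 @ $10 + 257 @ $11 + 357 @ $9 = $6,920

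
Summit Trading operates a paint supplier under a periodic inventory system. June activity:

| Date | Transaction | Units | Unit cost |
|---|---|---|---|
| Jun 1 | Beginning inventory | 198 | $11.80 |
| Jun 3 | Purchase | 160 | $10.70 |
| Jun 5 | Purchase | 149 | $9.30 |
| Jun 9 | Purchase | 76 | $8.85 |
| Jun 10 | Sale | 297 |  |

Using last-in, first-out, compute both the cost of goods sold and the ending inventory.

Jun 10, 297 sold [LIFO — newest first]: 76 @ $8.85 + 149 @ $9.30 + 72 @ $10.70 = $2,828.70
Ending inventory: 198 @ $11.80 + 88 @ $10.70 = $3,278.00
Check: goods available $6,106.70 = COGS $2,828.70 + ending $3,278.00

COGS = $2,828.70; ending inventory = $3,278.00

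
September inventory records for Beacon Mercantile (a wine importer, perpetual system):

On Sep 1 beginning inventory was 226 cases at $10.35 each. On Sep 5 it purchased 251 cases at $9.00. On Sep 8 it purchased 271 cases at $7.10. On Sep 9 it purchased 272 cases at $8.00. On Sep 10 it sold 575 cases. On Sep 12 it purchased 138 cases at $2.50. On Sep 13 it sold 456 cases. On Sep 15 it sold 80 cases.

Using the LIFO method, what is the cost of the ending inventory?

Sep 10, 575 sold [LIFO — newest first]: 272 @ $8.00 + 271 @ $7.10 + 32 @ $9.00 = $4,388.10
Sep 13, 456 sold [LIFO — newest first]: 138 @ $2.50 + 219 @ $9.00 + 99 @ $10.35 = $3,340.65
Sep 15, 80 sold [LIFO — newest first]: 80 @ $10.35 = $828.00
Total COGS = $4,388.10 + $3,340.65 + $828.00 = $8,556.75
Ending inventory: 47 @ $10.35 = $486.45

Ending inventory = $486.45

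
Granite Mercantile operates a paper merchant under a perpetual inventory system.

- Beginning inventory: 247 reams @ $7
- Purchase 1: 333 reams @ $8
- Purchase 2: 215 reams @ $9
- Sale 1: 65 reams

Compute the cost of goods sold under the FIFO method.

COGS = $455

Sale 1 (65) [FIFO — oldest first]: 65 @ $7 = $455
Ending inventory: 182 @ $7 + 333 @ $8 + 215 @ $9 = $5,873
Check: goods available $6,328 = COGS $455 + ending $5,873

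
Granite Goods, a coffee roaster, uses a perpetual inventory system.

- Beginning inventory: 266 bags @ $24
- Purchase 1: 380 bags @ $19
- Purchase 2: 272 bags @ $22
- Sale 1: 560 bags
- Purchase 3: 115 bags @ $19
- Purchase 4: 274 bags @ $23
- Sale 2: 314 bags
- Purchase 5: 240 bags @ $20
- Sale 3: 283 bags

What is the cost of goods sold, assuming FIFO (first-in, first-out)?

COGS = $24,625

Sale 1 (560) [FIFO — oldest first]: 266 @ $24 + 294 @ $19 = $11,970
Sale 2 (314) [FIFO — oldest first]: 86 @ $19 + 228 @ $22 = $6,650
Sale 3 (283) [FIFO — oldest first]: 44 @ $22 + 115 @ $19 + 124 @ $23 = $6,005
Total COGS = $11,970 + $6,650 + $6,005 = $24,625
Ending inventory: 150 @ $23 + 240 @ $20 = $8,250
Check: goods available $32,875 = COGS $24,625 + ending $8,250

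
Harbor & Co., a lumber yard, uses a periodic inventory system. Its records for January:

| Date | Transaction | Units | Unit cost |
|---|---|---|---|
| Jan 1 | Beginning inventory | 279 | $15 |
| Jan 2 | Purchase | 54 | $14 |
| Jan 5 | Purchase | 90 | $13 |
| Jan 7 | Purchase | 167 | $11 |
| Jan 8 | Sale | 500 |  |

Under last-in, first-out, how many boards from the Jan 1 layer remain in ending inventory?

Jan 8, 500 sold [LIFO — newest first]: 167 @ $11 + 90 @ $13 + 54 @ $14 + 189 @ $15 = $6,598
Ending inventory: 90 @ $15 = $1,350
Check: goods available $7,948 = COGS $6,598 + ending $1,350

90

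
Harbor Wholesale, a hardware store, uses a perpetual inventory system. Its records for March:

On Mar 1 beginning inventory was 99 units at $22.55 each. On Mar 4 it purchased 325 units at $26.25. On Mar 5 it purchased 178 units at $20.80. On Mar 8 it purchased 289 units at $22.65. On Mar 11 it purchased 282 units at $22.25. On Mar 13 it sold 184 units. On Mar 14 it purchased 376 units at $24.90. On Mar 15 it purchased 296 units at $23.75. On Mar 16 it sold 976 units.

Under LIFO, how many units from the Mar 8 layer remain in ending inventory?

Mar 13, 184 sold [LIFO — newest first]: 184 @ $22.25 = $4,094.00
Mar 16, 976 sold [LIFO — newest first]: 296 @ $23.75 + 376 @ $24.90 + 98 @ $22.25 + 206 @ $22.65 = $23,238.80
Total COGS = $4,094.00 + $23,238.80 = $27,332.80
Ending inventory: 99 @ $22.55 + 325 @ $26.25 + 178 @ $20.80 + 83 @ $22.65 = $16,346.05

83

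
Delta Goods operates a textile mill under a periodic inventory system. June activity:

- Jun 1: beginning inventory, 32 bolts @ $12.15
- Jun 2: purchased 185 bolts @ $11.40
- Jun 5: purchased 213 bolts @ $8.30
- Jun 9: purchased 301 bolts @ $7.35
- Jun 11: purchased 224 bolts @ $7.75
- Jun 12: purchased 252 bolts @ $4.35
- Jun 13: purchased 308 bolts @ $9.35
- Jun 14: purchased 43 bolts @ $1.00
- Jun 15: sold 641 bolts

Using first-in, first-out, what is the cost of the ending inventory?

Jun 15, 641 sold [FIFO — oldest first]: 32 @ $12.15 + 185 @ $11.40 + 213 @ $8.30 + 211 @ $7.35 = $5,816.55
Ending inventory: 90 @ $7.35 + 224 @ $7.75 + 252 @ $4.35 + 308 @ $9.35 + 43 @ $1.00 = $6,416.50
Check: goods available $12,233.05 = COGS $5,816.55 + ending $6,416.50

Ending inventory = $6,416.50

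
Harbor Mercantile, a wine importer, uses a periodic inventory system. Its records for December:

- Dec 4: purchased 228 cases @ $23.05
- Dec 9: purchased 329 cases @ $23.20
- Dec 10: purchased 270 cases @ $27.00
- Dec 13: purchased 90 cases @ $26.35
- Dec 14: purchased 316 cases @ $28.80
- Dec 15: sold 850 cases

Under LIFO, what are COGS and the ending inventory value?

COGS = $22,799.10; ending inventory = $8,851.40

Dec 15, 850 sold [LIFO — newest first]: 316 @ $28.80 + 90 @ $26.35 + 270 @ $27.00 + 174 @ $23.20 = $22,799.10
Ending inventory: 228 @ $23.05 + 155 @ $23.20 = $8,851.40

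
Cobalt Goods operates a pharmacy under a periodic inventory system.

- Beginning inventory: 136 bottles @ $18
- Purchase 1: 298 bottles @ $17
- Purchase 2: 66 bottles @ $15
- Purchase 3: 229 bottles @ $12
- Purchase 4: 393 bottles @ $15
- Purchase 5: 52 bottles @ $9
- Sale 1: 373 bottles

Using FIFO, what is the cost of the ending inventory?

Sale 1 (373) [FIFO — oldest first]: 136 @ $18 + 237 @ $17 = $6,477
Ending inventory: 61 @ $17 + 66 @ $15 + 229 @ $12 + 393 @ $15 + 52 @ $9 = $11,138

Ending inventory = $11,138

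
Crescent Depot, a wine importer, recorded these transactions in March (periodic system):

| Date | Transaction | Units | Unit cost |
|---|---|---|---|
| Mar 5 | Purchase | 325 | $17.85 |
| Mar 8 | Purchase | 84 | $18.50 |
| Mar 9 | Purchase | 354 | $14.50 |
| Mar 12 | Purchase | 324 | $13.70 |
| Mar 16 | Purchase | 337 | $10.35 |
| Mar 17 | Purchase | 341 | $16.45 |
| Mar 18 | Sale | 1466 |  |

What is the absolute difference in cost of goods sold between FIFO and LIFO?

$418.60

FIFO COGS: 325 @ $17.85 + 84 @ $18.50 + 354 @ $14.50 + 324 @ $13.70 + 337 @ $10.35 + 42 @ $16.45 = $21,105.90
LIFO COGS: 341 @ $16.45 + 337 @ $10.35 + 324 @ $13.70 + 354 @ $14.50 + 84 @ $18.50 + 26 @ $17.85 = $20,687.30
Difference = |$21,105.90 − $20,687.30| = $418.60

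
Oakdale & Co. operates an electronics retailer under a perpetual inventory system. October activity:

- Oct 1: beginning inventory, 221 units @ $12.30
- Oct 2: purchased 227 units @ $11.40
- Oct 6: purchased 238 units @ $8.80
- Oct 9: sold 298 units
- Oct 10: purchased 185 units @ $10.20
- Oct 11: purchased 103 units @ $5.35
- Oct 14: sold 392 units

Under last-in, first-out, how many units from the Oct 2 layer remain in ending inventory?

Oct 9, 298 sold [LIFO — newest first]: 238 @ $8.80 + 60 @ $11.40 = $2,778.40
Oct 14, 392 sold [LIFO — newest first]: 103 @ $5.35 + 185 @ $10.20 + 104 @ $11.40 = $3,623.65
Total COGS = $2,778.40 + $3,623.65 = $6,402.05
Ending inventory: 221 @ $12.30 + 63 @ $11.40 = $3,436.50

63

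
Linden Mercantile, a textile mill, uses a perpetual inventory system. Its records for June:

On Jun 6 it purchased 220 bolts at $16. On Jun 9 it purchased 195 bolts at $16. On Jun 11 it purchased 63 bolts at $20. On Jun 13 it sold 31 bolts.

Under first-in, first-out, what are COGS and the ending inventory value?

Jun 13, 31 sold [FIFO — oldest first]: 31 @ $16 = $496
Ending inventory: 189 @ $16 + 195 @ $16 + 63 @ $20 = $7,404
Check: goods available $7,900 = COGS $496 + ending $7,404

COGS = $496; ending inventory = $7,404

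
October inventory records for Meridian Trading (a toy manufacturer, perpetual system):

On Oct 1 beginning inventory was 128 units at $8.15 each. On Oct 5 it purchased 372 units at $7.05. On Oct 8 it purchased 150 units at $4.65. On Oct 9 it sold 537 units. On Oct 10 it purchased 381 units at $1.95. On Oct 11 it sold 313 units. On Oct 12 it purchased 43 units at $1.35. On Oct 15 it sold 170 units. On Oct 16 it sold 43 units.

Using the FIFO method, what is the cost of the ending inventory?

Oct 9, 537 sold [FIFO — oldest first]: 128 @ $8.15 + 372 @ $7.05 + 37 @ $4.65 = $3,837.85
Oct 11, 313 sold [FIFO — oldest first]: 113 @ $4.65 + 200 @ $1.95 = $915.45
Oct 15, 170 sold [FIFO — oldest first]: 170 @ $1.95 = $331.50
Oct 16, 43 sold [FIFO — oldest first]: 11 @ $1.95 + 32 @ $1.35 = $64.65
Total COGS = $3,837.85 + $915.45 + $331.50 + $64.65 = $5,149.45
Ending inventory: 11 @ $1.35 = $14.85
Check: goods available $5,164.30 = COGS $5,149.45 + ending $14.85

Ending inventory = $14.85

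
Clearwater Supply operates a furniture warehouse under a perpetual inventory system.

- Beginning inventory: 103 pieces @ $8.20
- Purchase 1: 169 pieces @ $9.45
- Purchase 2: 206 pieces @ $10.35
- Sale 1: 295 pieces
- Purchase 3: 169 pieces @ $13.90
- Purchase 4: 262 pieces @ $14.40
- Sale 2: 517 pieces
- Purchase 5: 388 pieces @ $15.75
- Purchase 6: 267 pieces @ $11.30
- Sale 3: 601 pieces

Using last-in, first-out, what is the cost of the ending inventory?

Ending inventory = $1,645.90

Sale 1 (295) [LIFO — newest first]: 206 @ $10.35 + 89 @ $9.45 = $2,973.15
Sale 2 (517) [LIFO — newest first]: 262 @ $14.40 + 169 @ $13.90 + 80 @ $9.45 + 6 @ $8.20 = $6,927.10
Sale 3 (601) [LIFO — newest first]: 267 @ $11.30 + 334 @ $15.75 = $8,277.60
Total COGS = $2,973.15 + $6,927.10 + $8,277.60 = $18,177.85
Ending inventory: 97 @ $8.20 + 54 @ $15.75 = $1,645.90
Check: goods available $19,823.75 = COGS $18,177.85 + ending $1,645.90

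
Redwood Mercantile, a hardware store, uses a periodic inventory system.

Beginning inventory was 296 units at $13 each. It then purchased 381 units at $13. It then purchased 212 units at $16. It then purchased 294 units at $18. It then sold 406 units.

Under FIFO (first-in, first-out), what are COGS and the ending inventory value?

COGS = $5,278; ending inventory = $12,207

Sale 1 (406) [FIFO — oldest first]: 296 @ $13 + 110 @ $13 = $5,278
Ending inventory: 271 @ $13 + 212 @ $16 + 294 @ $18 = $12,207
Check: goods available $17,485 = COGS $5,278 + ending $12,207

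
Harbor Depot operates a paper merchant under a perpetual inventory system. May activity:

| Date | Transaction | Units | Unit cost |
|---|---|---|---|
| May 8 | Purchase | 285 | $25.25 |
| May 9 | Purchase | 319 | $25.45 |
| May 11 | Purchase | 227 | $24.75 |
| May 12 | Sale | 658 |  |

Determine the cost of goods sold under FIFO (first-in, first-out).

COGS = $16,651.30

May 12, 658 sold [FIFO — oldest first]: 285 @ $25.25 + 319 @ $25.45 + 54 @ $24.75 = $16,651.30
Ending inventory: 173 @ $24.75 = $4,281.75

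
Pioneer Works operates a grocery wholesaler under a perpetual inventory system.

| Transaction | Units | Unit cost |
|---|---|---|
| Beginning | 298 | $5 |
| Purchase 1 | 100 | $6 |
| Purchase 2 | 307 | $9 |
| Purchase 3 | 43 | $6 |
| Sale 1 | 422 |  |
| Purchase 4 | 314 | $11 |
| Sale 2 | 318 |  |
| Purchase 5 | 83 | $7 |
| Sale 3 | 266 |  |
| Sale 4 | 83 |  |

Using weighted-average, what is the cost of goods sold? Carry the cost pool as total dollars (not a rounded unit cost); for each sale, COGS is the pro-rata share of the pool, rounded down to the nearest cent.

COGS = $8,670.41

After Beginning: 298 on hand, pool $1,490.00 (≈ $5.0000 each)
After Purchase 1: 398 on hand, pool $2,090.00 (≈ $5.2513 each)
After Purchase 2: 705 on hand, pool $4,853.00 (≈ $6.8837 each)
After Purchase 3: 748 on hand, pool $5,111.00 (≈ $6.8329 each)
Sale 1, sell 422: 422/748 × $5,111.00 → $2,883.47
After Purchase 4: 640 on hand, pool $5,681.53 (≈ $8.8774 each)
Sale 2, sell 318: 318/640 × $5,681.53 → $2,823.01
After Purchase 5: 405 on hand, pool $3,439.52 (≈ $8.4926 each)
Sale 3, sell 266: 266/405 × $3,439.52 → $2,259.04
Sale 4, sell 83: 83/139 × $1,180.48 → $704.89
Total COGS = $2,883.47 + $2,823.01 + $2,259.04 + $704.89 = $8,670.41
Ending inventory (cost pool remaining) = $475.59
Check: goods available $9,146.00 = COGS $8,670.41 + ending $475.59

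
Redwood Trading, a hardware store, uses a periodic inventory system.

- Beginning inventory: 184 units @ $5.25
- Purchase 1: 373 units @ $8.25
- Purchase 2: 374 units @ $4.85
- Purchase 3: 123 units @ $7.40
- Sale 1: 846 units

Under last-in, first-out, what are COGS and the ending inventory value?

COGS = $5,603.35; ending inventory = $1,164.00

Sale 1 (846) [LIFO — newest first]: 123 @ $7.40 + 374 @ $4.85 + 349 @ $8.25 = $5,603.35
Ending inventory: 184 @ $5.25 + 24 @ $8.25 = $1,164.00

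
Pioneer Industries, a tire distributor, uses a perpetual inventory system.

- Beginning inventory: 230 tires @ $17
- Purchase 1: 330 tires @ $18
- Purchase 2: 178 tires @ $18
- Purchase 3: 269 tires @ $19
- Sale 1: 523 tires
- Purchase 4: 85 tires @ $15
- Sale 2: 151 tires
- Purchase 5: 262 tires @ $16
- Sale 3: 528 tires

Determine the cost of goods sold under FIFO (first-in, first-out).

COGS = $21,200

Sale 1 (523) [FIFO — oldest first]: 230 @ $17 + 293 @ $18 = $9,184
Sale 2 (151) [FIFO — oldest first]: 37 @ $18 + 114 @ $18 = $2,718
Sale 3 (528) [FIFO — oldest first]: 64 @ $18 + 269 @ $19 + 85 @ $15 + 110 @ $16 = $9,298
Total COGS = $9,184 + $2,718 + $9,298 = $21,200
Ending inventory: 152 @ $16 = $2,432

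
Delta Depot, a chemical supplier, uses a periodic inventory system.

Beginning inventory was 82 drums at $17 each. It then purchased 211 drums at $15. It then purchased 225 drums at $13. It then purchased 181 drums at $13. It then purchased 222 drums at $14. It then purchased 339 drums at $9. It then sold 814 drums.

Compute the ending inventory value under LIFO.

Sale 1 (814) [LIFO — newest first]: 339 @ $9 + 222 @ $14 + 181 @ $13 + 72 @ $13 = $9,448
Ending inventory: 82 @ $17 + 211 @ $15 + 153 @ $13 = $6,548
Check: goods available $15,996 = COGS $9,448 + ending $6,548

Ending inventory = $6,548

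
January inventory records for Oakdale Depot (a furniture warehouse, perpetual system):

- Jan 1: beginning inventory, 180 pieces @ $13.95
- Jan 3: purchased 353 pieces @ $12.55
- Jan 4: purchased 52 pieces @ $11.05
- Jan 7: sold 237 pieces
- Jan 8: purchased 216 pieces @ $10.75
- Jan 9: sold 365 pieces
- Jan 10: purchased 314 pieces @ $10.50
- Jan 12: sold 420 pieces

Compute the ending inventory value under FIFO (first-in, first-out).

Jan 7, 237 sold [FIFO — oldest first]: 180 @ $13.95 + 57 @ $12.55 = $3,226.35
Jan 9, 365 sold [FIFO — oldest first]: 296 @ $12.55 + 52 @ $11.05 + 17 @ $10.75 = $4,472.15
Jan 12, 420 sold [FIFO — oldest first]: 199 @ $10.75 + 221 @ $10.50 = $4,459.75
Total COGS = $3,226.35 + $4,472.15 + $4,459.75 = $12,158.25
Ending inventory: 93 @ $10.50 = $976.50

Ending inventory = $976.50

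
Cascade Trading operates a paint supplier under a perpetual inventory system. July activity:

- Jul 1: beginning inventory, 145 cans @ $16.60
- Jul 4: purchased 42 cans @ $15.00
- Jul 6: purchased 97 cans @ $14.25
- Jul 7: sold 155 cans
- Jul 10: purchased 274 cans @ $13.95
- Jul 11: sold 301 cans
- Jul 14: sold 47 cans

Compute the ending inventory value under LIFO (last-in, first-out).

Jul 7, 155 sold [LIFO — newest first]: 97 @ $14.25 + 42 @ $15.00 + 16 @ $16.60 = $2,277.85
Jul 11, 301 sold [LIFO — newest first]: 274 @ $13.95 + 27 @ $16.60 = $4,270.50
Jul 14, 47 sold [LIFO — newest first]: 47 @ $16.60 = $780.20
Total COGS = $2,277.85 + $4,270.50 + $780.20 = $7,328.55
Ending inventory: 55 @ $16.60 = $913.00

Ending inventory = $913.00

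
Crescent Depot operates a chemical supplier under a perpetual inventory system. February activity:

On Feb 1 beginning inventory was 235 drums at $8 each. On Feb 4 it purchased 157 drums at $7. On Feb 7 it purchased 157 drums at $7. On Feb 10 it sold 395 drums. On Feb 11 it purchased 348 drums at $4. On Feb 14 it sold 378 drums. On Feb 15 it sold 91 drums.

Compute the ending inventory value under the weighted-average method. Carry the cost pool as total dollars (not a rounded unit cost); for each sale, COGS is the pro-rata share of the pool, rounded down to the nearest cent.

After Feb 1: 235 on hand, pool $1,880.00 (≈ $8.0000 each)
After Feb 4: 392 on hand, pool $2,979.00 (≈ $7.5995 each)
After Feb 7: 549 on hand, pool $4,078.00 (≈ $7.4281 each)
Feb 10, sell 395: 395/549 × $4,078.00 → $2,934.08
After Feb 11: 502 on hand, pool $2,535.92 (≈ $5.0516 each)
Feb 14, sell 378: 378/502 × $2,535.92 → $1,909.51
Feb 15, sell 91: 91/124 × $626.41 → $459.70
Total COGS = $2,934.08 + $1,909.51 + $459.70 = $5,303.29
Ending inventory (cost pool remaining) = $166.71
Check: goods available $5,470.00 = COGS $5,303.29 + ending $166.71

Ending inventory = $166.71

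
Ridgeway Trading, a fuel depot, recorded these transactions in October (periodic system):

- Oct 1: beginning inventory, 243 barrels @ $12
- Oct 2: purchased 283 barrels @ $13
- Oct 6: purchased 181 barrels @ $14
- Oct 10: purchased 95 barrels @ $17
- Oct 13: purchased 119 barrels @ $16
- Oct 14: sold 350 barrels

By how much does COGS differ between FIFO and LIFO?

FIFO COGS: 243 @ $12 + 107 @ $13 = $4,307
LIFO COGS: 119 @ $16 + 95 @ $17 + 136 @ $14 = $5,423
Difference = |$4,307 − $5,423| = $1,116

$1,116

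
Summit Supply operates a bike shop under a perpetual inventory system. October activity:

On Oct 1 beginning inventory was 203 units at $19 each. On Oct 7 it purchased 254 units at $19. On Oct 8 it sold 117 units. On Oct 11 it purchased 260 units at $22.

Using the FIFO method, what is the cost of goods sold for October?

COGS = $2,223

Oct 8, 117 sold [FIFO — oldest first]: 117 @ $19 = $2,223
Ending inventory: 86 @ $19 + 254 @ $19 + 260 @ $22 = $12,180
Check: goods available $14,403 = COGS $2,223 + ending $12,180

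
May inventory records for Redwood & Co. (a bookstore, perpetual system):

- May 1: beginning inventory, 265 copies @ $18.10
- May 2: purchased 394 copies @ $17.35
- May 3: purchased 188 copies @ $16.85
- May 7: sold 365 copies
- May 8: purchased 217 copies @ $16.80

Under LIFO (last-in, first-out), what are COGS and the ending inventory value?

May 7, 365 sold [LIFO — newest first]: 188 @ $16.85 + 177 @ $17.35 = $6,238.75
Ending inventory: 265 @ $18.10 + 217 @ $17.35 + 217 @ $16.80 = $12,207.05

COGS = $6,238.75; ending inventory = $12,207.05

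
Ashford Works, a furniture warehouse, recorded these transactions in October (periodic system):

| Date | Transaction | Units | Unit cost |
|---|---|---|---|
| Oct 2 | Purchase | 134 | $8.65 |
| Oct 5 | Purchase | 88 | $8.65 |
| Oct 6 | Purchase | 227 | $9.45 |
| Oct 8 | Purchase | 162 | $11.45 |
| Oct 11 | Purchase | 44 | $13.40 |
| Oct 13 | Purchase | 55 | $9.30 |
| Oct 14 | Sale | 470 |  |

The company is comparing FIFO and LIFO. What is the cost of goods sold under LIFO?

COGS = $4,931.05

FIFO COGS: 134 @ $8.65 + 88 @ $8.65 + 227 @ $9.45 + 21 @ $11.45 = $4,305.90
LIFO COGS: 55 @ $9.30 + 44 @ $13.40 + 162 @ $11.45 + 209 @ $9.45 = $4,931.05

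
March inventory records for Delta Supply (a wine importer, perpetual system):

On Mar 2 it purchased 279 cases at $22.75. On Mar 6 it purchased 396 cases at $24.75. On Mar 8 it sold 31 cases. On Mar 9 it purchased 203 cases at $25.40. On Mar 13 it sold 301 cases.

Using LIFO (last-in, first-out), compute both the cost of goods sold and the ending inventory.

Mar 8, 31 sold [LIFO — newest first]: 31 @ $24.75 = $767.25
Mar 13, 301 sold [LIFO — newest first]: 203 @ $25.40 + 98 @ $24.75 = $7,581.70
Total COGS = $767.25 + $7,581.70 = $8,348.95
Ending inventory: 279 @ $22.75 + 267 @ $24.75 = $12,955.50

COGS = $8,348.95; ending inventory = $12,955.50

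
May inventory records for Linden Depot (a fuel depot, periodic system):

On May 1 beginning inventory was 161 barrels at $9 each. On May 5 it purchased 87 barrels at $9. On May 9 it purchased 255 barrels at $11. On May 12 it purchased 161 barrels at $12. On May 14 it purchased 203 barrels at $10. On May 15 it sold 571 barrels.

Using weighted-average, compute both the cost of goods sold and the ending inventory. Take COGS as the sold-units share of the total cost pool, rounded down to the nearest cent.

May 15, sell 571: 571/867 × $8,999.00 → $5,926.67
Ending inventory (cost pool remaining) = $3,072.33
Check: goods available $8,999.00 = COGS $5,926.67 + ending $3,072.33

COGS = $5,926.67; ending inventory = $3,072.33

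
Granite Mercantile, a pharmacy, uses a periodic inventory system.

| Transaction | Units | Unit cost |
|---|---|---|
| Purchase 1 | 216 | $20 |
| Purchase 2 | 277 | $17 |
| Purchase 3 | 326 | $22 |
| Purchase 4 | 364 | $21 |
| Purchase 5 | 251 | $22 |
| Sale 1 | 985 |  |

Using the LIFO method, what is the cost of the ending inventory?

Sale 1 (985) [LIFO — newest first]: 251 @ $22 + 364 @ $21 + 326 @ $22 + 44 @ $17 = $21,086
Ending inventory: 216 @ $20 + 233 @ $17 = $8,281
Check: goods available $29,367 = COGS $21,086 + ending $8,281

Ending inventory = $8,281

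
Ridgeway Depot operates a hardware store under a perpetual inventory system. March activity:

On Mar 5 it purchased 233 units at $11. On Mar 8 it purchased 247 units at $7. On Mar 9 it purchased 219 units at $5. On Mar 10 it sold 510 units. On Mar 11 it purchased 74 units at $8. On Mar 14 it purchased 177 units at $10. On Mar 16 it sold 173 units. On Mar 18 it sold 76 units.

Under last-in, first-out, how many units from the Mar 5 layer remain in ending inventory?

189

Mar 10, 510 sold [LIFO — newest first]: 219 @ $5 + 247 @ $7 + 44 @ $11 = $3,308
Mar 16, 173 sold [LIFO — newest first]: 173 @ $10 = $1,730
Mar 18, 76 sold [LIFO — newest first]: 4 @ $10 + 72 @ $8 = $616
Total COGS = $3,308 + $1,730 + $616 = $5,654
Ending inventory: 189 @ $11 + 2 @ $8 = $2,095
Check: goods available $7,749 = COGS $5,654 + ending $2,095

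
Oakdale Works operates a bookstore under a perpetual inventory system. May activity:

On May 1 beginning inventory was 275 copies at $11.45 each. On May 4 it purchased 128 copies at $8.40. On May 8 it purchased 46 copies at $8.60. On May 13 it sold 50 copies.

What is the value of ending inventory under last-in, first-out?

May 13, 50 sold [LIFO — newest first]: 46 @ $8.60 + 4 @ $8.40 = $429.20
Ending inventory: 275 @ $11.45 + 124 @ $8.40 = $4,190.35

Ending inventory = $4,190.35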